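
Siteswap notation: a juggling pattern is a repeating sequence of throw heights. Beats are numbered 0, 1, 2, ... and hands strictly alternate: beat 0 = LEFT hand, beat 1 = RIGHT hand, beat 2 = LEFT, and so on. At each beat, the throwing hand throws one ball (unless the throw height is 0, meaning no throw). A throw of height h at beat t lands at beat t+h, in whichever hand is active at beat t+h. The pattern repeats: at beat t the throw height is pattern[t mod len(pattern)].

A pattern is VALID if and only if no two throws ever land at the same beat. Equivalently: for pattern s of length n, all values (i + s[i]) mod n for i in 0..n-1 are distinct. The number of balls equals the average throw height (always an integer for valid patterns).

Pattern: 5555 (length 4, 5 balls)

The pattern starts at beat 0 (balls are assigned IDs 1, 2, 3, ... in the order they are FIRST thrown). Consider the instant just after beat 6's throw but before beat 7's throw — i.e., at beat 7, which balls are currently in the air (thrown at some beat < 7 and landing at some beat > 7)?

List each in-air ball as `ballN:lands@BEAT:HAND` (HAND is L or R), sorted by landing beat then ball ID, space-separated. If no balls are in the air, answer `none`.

Beat 0 (L): throw ball1 h=5 -> lands@5:R; in-air after throw: [b1@5:R]
Beat 1 (R): throw ball2 h=5 -> lands@6:L; in-air after throw: [b1@5:R b2@6:L]
Beat 2 (L): throw ball3 h=5 -> lands@7:R; in-air after throw: [b1@5:R b2@6:L b3@7:R]
Beat 3 (R): throw ball4 h=5 -> lands@8:L; in-air after throw: [b1@5:R b2@6:L b3@7:R b4@8:L]
Beat 4 (L): throw ball5 h=5 -> lands@9:R; in-air after throw: [b1@5:R b2@6:L b3@7:R b4@8:L b5@9:R]
Beat 5 (R): throw ball1 h=5 -> lands@10:L; in-air after throw: [b2@6:L b3@7:R b4@8:L b5@9:R b1@10:L]
Beat 6 (L): throw ball2 h=5 -> lands@11:R; in-air after throw: [b3@7:R b4@8:L b5@9:R b1@10:L b2@11:R]
Beat 7 (R): throw ball3 h=5 -> lands@12:L; in-air after throw: [b4@8:L b5@9:R b1@10:L b2@11:R b3@12:L]

Answer: ball4:lands@8:L ball5:lands@9:R ball1:lands@10:L ball2:lands@11:R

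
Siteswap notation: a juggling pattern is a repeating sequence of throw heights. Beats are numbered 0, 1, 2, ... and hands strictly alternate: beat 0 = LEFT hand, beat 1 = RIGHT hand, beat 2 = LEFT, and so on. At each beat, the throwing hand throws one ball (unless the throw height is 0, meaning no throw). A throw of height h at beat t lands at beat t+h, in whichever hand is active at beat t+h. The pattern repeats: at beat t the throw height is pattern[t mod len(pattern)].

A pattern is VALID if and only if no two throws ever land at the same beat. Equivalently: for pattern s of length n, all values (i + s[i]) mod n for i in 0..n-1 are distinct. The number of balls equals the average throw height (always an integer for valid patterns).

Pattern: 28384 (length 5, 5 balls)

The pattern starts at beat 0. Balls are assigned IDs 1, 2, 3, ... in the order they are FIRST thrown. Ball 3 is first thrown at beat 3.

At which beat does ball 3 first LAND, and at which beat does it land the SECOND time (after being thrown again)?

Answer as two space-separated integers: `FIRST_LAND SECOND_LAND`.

Answer: 11 19

Derivation:
Beat 0 (L): throw ball1 h=2 -> lands@2:L; in-air after throw: [b1@2:L]
Beat 1 (R): throw ball2 h=8 -> lands@9:R; in-air after throw: [b1@2:L b2@9:R]
Beat 2 (L): throw ball1 h=3 -> lands@5:R; in-air after throw: [b1@5:R b2@9:R]
Beat 3 (R): throw ball3 h=8 -> lands@11:R; in-air after throw: [b1@5:R b2@9:R b3@11:R]
Beat 4 (L): throw ball4 h=4 -> lands@8:L; in-air after throw: [b1@5:R b4@8:L b2@9:R b3@11:R]
Beat 5 (R): throw ball1 h=2 -> lands@7:R; in-air after throw: [b1@7:R b4@8:L b2@9:R b3@11:R]
Beat 6 (L): throw ball5 h=8 -> lands@14:L; in-air after throw: [b1@7:R b4@8:L b2@9:R b3@11:R b5@14:L]
Beat 7 (R): throw ball1 h=3 -> lands@10:L; in-air after throw: [b4@8:L b2@9:R b1@10:L b3@11:R b5@14:L]
Beat 8 (L): throw ball4 h=8 -> lands@16:L; in-air after throw: [b2@9:R b1@10:L b3@11:R b5@14:L b4@16:L]
Beat 9 (R): throw ball2 h=4 -> lands@13:R; in-air after throw: [b1@10:L b3@11:R b2@13:R b5@14:L b4@16:L]
Beat 10 (L): throw ball1 h=2 -> lands@12:L; in-air after throw: [b3@11:R b1@12:L b2@13:R b5@14:L b4@16:L]
Beat 11 (R): throw ball3 h=8 -> lands@19:R; in-air after throw: [b1@12:L b2@13:R b5@14:L b4@16:L b3@19:R]
Ball 3: thrown@3 h=8 -> first land @11; rethrown@11 h=8 -> second land @19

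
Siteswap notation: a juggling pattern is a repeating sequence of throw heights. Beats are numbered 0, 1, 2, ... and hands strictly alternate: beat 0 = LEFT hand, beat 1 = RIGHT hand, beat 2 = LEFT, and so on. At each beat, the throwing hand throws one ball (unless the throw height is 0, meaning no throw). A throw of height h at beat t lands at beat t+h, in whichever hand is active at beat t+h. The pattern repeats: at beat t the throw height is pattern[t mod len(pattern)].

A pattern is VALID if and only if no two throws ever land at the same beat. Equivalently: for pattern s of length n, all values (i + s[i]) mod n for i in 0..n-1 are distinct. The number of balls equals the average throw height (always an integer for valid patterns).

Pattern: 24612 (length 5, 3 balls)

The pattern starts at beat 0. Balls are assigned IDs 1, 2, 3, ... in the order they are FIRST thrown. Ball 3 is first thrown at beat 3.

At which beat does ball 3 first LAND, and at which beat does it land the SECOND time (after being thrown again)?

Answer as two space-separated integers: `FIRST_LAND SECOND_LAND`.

Answer: 4 6

Derivation:
Beat 0 (L): throw ball1 h=2 -> lands@2:L; in-air after throw: [b1@2:L]
Beat 1 (R): throw ball2 h=4 -> lands@5:R; in-air after throw: [b1@2:L b2@5:R]
Beat 2 (L): throw ball1 h=6 -> lands@8:L; in-air after throw: [b2@5:R b1@8:L]
Beat 3 (R): throw ball3 h=1 -> lands@4:L; in-air after throw: [b3@4:L b2@5:R b1@8:L]
Beat 4 (L): throw ball3 h=2 -> lands@6:L; in-air after throw: [b2@5:R b3@6:L b1@8:L]
Beat 5 (R): throw ball2 h=2 -> lands@7:R; in-air after throw: [b3@6:L b2@7:R b1@8:L]
Beat 6 (L): throw ball3 h=4 -> lands@10:L; in-air after throw: [b2@7:R b1@8:L b3@10:L]
Ball 3: thrown@3 h=1 -> first land @4; rethrown@4 h=2 -> second land @6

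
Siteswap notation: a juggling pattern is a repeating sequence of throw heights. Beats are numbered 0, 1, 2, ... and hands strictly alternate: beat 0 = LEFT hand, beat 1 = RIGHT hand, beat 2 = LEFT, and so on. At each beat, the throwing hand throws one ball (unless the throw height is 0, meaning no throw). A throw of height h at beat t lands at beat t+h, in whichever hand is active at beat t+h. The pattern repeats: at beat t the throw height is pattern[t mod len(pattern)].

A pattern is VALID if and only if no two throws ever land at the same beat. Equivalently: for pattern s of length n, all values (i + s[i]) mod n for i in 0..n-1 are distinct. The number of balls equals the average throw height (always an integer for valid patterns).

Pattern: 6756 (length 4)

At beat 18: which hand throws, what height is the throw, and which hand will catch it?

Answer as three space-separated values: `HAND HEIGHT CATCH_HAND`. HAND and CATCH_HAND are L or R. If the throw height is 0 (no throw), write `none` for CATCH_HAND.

Answer: L 5 R

Derivation:
Beat 18: 18 mod 2 = 0, so hand = L
Throw height = pattern[18 mod 4] = pattern[2] = 5
Lands at beat 18+5=23, 23 mod 2 = 1, so catch hand = R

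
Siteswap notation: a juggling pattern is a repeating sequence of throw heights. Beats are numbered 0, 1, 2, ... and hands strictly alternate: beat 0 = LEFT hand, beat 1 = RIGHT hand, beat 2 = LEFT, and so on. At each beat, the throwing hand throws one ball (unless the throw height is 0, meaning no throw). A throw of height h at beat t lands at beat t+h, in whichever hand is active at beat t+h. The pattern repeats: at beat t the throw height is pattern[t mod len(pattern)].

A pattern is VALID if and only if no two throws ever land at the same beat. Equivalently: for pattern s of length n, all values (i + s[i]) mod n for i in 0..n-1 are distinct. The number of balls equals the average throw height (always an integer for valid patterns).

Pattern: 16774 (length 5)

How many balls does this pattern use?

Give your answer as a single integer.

Pattern = [1, 6, 7, 7, 4], length n = 5
  position 0: throw height = 1, running sum = 1
  position 1: throw height = 6, running sum = 7
  position 2: throw height = 7, running sum = 14
  position 3: throw height = 7, running sum = 21
  position 4: throw height = 4, running sum = 25
Total sum = 25; balls = sum / n = 25 / 5 = 5

Answer: 5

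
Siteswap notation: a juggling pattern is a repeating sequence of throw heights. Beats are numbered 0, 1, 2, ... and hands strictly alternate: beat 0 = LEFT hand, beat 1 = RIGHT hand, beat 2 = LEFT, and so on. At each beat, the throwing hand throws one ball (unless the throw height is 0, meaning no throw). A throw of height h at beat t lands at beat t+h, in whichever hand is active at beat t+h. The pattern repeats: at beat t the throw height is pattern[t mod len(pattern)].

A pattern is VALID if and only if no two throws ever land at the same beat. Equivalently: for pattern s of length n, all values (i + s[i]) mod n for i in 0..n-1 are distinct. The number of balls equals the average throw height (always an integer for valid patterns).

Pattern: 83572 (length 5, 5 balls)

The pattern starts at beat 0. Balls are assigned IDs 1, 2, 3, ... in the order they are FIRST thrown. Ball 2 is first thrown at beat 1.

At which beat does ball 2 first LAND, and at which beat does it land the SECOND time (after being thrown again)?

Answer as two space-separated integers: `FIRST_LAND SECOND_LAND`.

Answer: 4 6

Derivation:
Beat 0 (L): throw ball1 h=8 -> lands@8:L; in-air after throw: [b1@8:L]
Beat 1 (R): throw ball2 h=3 -> lands@4:L; in-air after throw: [b2@4:L b1@8:L]
Beat 2 (L): throw ball3 h=5 -> lands@7:R; in-air after throw: [b2@4:L b3@7:R b1@8:L]
Beat 3 (R): throw ball4 h=7 -> lands@10:L; in-air after throw: [b2@4:L b3@7:R b1@8:L b4@10:L]
Beat 4 (L): throw ball2 h=2 -> lands@6:L; in-air after throw: [b2@6:L b3@7:R b1@8:L b4@10:L]
Beat 5 (R): throw ball5 h=8 -> lands@13:R; in-air after throw: [b2@6:L b3@7:R b1@8:L b4@10:L b5@13:R]
Beat 6 (L): throw ball2 h=3 -> lands@9:R; in-air after throw: [b3@7:R b1@8:L b2@9:R b4@10:L b5@13:R]
Ball 2: thrown@1 h=3 -> first land @4; rethrown@4 h=2 -> second land @6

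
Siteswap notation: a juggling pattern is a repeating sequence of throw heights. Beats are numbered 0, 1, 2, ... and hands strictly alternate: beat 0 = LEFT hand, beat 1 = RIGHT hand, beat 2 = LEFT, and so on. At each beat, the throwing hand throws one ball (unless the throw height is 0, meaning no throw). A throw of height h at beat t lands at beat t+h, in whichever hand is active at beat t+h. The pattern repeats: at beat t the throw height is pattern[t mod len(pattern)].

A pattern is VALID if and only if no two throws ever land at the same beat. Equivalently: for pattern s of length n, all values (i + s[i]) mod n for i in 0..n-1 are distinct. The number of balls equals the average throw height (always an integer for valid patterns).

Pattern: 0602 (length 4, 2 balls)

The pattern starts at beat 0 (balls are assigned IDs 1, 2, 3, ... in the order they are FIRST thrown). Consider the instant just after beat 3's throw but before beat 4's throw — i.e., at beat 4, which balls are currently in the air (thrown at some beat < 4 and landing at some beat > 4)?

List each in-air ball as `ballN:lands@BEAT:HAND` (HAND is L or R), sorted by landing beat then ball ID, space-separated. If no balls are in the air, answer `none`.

Beat 1 (R): throw ball1 h=6 -> lands@7:R; in-air after throw: [b1@7:R]
Beat 3 (R): throw ball2 h=2 -> lands@5:R; in-air after throw: [b2@5:R b1@7:R]

Answer: ball2:lands@5:R ball1:lands@7:R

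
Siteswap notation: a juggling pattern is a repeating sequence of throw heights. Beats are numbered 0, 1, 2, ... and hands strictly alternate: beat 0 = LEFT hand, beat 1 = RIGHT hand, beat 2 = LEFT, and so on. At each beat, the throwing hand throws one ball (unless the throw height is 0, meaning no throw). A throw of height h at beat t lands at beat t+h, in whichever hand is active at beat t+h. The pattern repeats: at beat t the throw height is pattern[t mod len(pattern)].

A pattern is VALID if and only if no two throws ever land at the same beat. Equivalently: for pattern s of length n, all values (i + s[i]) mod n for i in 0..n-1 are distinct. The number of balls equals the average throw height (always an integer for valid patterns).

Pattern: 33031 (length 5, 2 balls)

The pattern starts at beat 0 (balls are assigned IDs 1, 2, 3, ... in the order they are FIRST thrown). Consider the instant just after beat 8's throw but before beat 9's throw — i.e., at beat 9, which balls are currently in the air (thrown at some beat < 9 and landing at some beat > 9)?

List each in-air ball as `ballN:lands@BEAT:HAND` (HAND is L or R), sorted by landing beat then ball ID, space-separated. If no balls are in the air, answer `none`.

Answer: ball2:lands@11:R

Derivation:
Beat 0 (L): throw ball1 h=3 -> lands@3:R; in-air after throw: [b1@3:R]
Beat 1 (R): throw ball2 h=3 -> lands@4:L; in-air after throw: [b1@3:R b2@4:L]
Beat 3 (R): throw ball1 h=3 -> lands@6:L; in-air after throw: [b2@4:L b1@6:L]
Beat 4 (L): throw ball2 h=1 -> lands@5:R; in-air after throw: [b2@5:R b1@6:L]
Beat 5 (R): throw ball2 h=3 -> lands@8:L; in-air after throw: [b1@6:L b2@8:L]
Beat 6 (L): throw ball1 h=3 -> lands@9:R; in-air after throw: [b2@8:L b1@9:R]
Beat 8 (L): throw ball2 h=3 -> lands@11:R; in-air after throw: [b1@9:R b2@11:R]
Beat 9 (R): throw ball1 h=1 -> lands@10:L; in-air after throw: [b1@10:L b2@11:R]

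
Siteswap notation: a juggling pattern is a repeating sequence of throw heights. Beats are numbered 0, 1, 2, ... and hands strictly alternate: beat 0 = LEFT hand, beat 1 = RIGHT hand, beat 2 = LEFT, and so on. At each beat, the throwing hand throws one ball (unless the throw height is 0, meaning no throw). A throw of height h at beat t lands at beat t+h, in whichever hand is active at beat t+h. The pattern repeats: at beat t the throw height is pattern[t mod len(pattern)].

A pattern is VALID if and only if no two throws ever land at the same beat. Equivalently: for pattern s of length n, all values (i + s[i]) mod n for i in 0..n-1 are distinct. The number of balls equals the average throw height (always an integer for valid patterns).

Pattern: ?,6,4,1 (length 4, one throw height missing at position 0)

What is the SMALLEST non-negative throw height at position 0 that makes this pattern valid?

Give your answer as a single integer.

i=0: s[i]=? (unknown)
i=1: (1 + 6) mod 4 = 3
i=2: (2 + 4) mod 4 = 2
i=3: (3 + 1) mod 4 = 0
Known residues: [0, 2, 3]; need a permutation of 0..3, so missing residue r = 1
Need (0 + s) mod 4 = 1; smallest s = (1 - 0) mod 4 = 1

Answer: 1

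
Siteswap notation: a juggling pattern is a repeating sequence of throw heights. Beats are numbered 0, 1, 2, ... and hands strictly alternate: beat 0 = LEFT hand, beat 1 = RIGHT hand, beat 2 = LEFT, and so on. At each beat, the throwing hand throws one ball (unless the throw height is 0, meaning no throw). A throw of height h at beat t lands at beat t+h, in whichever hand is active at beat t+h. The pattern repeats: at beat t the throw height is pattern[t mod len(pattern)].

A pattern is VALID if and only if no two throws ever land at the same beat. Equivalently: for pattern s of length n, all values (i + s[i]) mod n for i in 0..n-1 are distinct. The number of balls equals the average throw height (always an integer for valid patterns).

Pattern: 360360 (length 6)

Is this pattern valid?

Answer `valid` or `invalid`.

Answer: valid

Derivation:
i=0: (i + s[i]) mod n = (0 + 3) mod 6 = 3
i=1: (i + s[i]) mod n = (1 + 6) mod 6 = 1
i=2: (i + s[i]) mod n = (2 + 0) mod 6 = 2
i=3: (i + s[i]) mod n = (3 + 3) mod 6 = 0
i=4: (i + s[i]) mod n = (4 + 6) mod 6 = 4
i=5: (i + s[i]) mod n = (5 + 0) mod 6 = 5
Residues: [3, 1, 2, 0, 4, 5], distinct: True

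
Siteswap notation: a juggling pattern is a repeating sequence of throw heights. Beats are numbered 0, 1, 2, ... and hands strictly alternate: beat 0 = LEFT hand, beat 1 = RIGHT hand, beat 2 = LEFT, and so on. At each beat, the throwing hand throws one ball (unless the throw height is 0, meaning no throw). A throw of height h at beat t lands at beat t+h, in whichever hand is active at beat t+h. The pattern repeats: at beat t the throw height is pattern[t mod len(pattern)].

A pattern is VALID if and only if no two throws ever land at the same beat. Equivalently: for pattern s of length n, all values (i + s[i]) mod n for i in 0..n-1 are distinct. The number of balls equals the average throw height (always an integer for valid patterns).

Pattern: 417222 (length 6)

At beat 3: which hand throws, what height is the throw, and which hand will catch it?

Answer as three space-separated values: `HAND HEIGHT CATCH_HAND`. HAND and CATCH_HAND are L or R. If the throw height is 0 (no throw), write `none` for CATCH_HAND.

Beat 3: 3 mod 2 = 1, so hand = R
Throw height = pattern[3 mod 6] = pattern[3] = 2
Lands at beat 3+2=5, 5 mod 2 = 1, so catch hand = R

Answer: R 2 R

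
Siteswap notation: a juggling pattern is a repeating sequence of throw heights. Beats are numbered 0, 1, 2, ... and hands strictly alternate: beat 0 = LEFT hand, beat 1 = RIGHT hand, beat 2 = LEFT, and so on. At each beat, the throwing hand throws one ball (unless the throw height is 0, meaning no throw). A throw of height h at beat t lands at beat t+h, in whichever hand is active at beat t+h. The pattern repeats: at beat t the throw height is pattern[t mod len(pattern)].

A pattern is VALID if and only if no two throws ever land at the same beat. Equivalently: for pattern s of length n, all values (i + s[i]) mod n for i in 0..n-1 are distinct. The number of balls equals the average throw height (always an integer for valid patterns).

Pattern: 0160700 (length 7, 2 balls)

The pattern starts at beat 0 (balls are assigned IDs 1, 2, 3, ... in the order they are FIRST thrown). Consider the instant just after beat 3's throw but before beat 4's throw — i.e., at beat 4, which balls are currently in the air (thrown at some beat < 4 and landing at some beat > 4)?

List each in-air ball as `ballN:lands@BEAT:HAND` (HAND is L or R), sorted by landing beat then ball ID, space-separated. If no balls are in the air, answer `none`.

Answer: ball1:lands@8:L

Derivation:
Beat 1 (R): throw ball1 h=1 -> lands@2:L; in-air after throw: [b1@2:L]
Beat 2 (L): throw ball1 h=6 -> lands@8:L; in-air after throw: [b1@8:L]
Beat 4 (L): throw ball2 h=7 -> lands@11:R; in-air after throw: [b1@8:L b2@11:R]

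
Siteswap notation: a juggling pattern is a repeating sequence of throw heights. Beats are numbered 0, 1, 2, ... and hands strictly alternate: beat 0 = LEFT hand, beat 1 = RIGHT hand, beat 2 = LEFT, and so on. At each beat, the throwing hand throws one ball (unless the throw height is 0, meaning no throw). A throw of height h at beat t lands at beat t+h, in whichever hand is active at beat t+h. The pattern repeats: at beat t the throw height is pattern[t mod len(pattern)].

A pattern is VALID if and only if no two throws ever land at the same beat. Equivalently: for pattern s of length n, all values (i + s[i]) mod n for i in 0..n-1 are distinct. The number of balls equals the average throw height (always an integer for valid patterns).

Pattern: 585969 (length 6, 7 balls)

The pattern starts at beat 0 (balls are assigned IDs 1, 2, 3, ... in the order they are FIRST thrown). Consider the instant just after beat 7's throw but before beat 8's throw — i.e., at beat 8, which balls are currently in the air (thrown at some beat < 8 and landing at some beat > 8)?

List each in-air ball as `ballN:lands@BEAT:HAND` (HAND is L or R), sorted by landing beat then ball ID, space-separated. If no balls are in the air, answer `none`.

Answer: ball2:lands@9:R ball5:lands@10:L ball6:lands@11:R ball4:lands@12:L ball1:lands@14:L ball3:lands@15:R

Derivation:
Beat 0 (L): throw ball1 h=5 -> lands@5:R; in-air after throw: [b1@5:R]
Beat 1 (R): throw ball2 h=8 -> lands@9:R; in-air after throw: [b1@5:R b2@9:R]
Beat 2 (L): throw ball3 h=5 -> lands@7:R; in-air after throw: [b1@5:R b3@7:R b2@9:R]
Beat 3 (R): throw ball4 h=9 -> lands@12:L; in-air after throw: [b1@5:R b3@7:R b2@9:R b4@12:L]
Beat 4 (L): throw ball5 h=6 -> lands@10:L; in-air after throw: [b1@5:R b3@7:R b2@9:R b5@10:L b4@12:L]
Beat 5 (R): throw ball1 h=9 -> lands@14:L; in-air after throw: [b3@7:R b2@9:R b5@10:L b4@12:L b1@14:L]
Beat 6 (L): throw ball6 h=5 -> lands@11:R; in-air after throw: [b3@7:R b2@9:R b5@10:L b6@11:R b4@12:L b1@14:L]
Beat 7 (R): throw ball3 h=8 -> lands@15:R; in-air after throw: [b2@9:R b5@10:L b6@11:R b4@12:L b1@14:L b3@15:R]
Beat 8 (L): throw ball7 h=5 -> lands@13:R; in-air after throw: [b2@9:R b5@10:L b6@11:R b4@12:L b7@13:R b1@14:L b3@15:R]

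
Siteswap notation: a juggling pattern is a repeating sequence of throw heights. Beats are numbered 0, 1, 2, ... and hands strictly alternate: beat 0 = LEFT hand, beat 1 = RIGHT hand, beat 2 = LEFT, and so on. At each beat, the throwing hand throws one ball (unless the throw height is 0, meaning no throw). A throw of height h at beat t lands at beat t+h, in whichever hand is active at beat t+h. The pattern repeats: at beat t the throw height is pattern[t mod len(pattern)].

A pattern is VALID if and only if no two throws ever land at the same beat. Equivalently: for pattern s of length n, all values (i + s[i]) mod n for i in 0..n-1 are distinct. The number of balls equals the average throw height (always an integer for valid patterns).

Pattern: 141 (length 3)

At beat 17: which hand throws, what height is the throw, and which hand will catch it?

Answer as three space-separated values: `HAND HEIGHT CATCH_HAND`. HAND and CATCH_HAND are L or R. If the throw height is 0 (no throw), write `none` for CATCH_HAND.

Beat 17: 17 mod 2 = 1, so hand = R
Throw height = pattern[17 mod 3] = pattern[2] = 1
Lands at beat 17+1=18, 18 mod 2 = 0, so catch hand = L

Answer: R 1 L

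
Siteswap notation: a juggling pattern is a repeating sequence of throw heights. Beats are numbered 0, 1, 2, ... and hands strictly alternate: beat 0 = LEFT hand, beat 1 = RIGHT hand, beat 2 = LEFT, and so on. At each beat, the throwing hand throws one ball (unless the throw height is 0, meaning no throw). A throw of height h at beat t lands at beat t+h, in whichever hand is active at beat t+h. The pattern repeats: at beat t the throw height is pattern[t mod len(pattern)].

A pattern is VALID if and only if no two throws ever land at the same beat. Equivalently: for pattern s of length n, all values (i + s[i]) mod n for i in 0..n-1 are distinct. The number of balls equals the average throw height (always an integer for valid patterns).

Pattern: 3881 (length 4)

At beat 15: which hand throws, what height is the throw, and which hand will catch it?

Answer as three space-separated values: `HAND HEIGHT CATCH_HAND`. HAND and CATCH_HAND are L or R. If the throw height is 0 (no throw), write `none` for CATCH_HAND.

Answer: R 1 L

Derivation:
Beat 15: 15 mod 2 = 1, so hand = R
Throw height = pattern[15 mod 4] = pattern[3] = 1
Lands at beat 15+1=16, 16 mod 2 = 0, so catch hand = L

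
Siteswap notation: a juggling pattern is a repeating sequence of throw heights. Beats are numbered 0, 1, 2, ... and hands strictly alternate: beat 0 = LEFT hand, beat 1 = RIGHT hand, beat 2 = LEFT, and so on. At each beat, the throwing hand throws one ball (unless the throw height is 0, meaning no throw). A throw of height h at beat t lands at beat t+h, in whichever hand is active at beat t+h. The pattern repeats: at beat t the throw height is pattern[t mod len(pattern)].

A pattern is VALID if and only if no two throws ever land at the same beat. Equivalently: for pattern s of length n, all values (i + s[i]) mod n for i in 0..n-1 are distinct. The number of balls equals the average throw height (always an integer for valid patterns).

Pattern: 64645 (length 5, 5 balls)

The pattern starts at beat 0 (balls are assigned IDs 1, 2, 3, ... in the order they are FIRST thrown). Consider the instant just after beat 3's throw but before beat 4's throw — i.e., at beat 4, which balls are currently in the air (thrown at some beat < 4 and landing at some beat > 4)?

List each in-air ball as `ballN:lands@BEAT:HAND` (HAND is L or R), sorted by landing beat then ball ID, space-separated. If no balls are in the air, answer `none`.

Answer: ball2:lands@5:R ball1:lands@6:L ball4:lands@7:R ball3:lands@8:L

Derivation:
Beat 0 (L): throw ball1 h=6 -> lands@6:L; in-air after throw: [b1@6:L]
Beat 1 (R): throw ball2 h=4 -> lands@5:R; in-air after throw: [b2@5:R b1@6:L]
Beat 2 (L): throw ball3 h=6 -> lands@8:L; in-air after throw: [b2@5:R b1@6:L b3@8:L]
Beat 3 (R): throw ball4 h=4 -> lands@7:R; in-air after throw: [b2@5:R b1@6:L b4@7:R b3@8:L]
Beat 4 (L): throw ball5 h=5 -> lands@9:R; in-air after throw: [b2@5:R b1@6:L b4@7:R b3@8:L b5@9:R]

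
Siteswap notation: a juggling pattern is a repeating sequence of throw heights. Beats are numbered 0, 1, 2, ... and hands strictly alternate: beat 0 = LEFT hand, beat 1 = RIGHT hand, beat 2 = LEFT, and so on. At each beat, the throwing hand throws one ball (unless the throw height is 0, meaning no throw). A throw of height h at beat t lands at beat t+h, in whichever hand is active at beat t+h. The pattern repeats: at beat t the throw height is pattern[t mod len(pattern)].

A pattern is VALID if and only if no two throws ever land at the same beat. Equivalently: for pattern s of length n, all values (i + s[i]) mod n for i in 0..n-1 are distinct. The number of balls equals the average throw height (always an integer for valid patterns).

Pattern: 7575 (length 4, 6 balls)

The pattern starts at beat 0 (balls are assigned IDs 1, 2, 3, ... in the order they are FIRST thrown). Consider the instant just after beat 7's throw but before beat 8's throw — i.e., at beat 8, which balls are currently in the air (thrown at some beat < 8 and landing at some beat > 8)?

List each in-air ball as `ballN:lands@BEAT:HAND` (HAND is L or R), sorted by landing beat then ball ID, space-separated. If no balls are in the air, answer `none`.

Answer: ball3:lands@9:R ball6:lands@10:L ball5:lands@11:R ball1:lands@12:L ball2:lands@13:R

Derivation:
Beat 0 (L): throw ball1 h=7 -> lands@7:R; in-air after throw: [b1@7:R]
Beat 1 (R): throw ball2 h=5 -> lands@6:L; in-air after throw: [b2@6:L b1@7:R]
Beat 2 (L): throw ball3 h=7 -> lands@9:R; in-air after throw: [b2@6:L b1@7:R b3@9:R]
Beat 3 (R): throw ball4 h=5 -> lands@8:L; in-air after throw: [b2@6:L b1@7:R b4@8:L b3@9:R]
Beat 4 (L): throw ball5 h=7 -> lands@11:R; in-air after throw: [b2@6:L b1@7:R b4@8:L b3@9:R b5@11:R]
Beat 5 (R): throw ball6 h=5 -> lands@10:L; in-air after throw: [b2@6:L b1@7:R b4@8:L b3@9:R b6@10:L b5@11:R]
Beat 6 (L): throw ball2 h=7 -> lands@13:R; in-air after throw: [b1@7:R b4@8:L b3@9:R b6@10:L b5@11:R b2@13:R]
Beat 7 (R): throw ball1 h=5 -> lands@12:L; in-air after throw: [b4@8:L b3@9:R b6@10:L b5@11:R b1@12:L b2@13:R]
Beat 8 (L): throw ball4 h=7 -> lands@15:R; in-air after throw: [b3@9:R b6@10:L b5@11:R b1@12:L b2@13:R b4@15:R]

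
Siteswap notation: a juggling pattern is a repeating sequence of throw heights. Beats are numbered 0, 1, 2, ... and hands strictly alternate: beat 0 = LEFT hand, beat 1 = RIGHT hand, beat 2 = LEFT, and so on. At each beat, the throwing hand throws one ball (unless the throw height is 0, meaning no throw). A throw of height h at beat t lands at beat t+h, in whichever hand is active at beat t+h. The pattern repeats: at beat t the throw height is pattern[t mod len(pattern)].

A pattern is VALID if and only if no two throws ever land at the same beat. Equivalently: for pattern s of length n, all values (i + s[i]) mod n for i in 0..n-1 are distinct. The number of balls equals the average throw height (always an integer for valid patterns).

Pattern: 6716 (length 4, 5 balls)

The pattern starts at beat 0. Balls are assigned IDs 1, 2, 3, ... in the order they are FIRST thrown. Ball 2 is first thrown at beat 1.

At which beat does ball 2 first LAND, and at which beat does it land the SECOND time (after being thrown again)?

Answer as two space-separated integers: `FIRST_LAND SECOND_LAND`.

Answer: 8 14

Derivation:
Beat 0 (L): throw ball1 h=6 -> lands@6:L; in-air after throw: [b1@6:L]
Beat 1 (R): throw ball2 h=7 -> lands@8:L; in-air after throw: [b1@6:L b2@8:L]
Beat 2 (L): throw ball3 h=1 -> lands@3:R; in-air after throw: [b3@3:R b1@6:L b2@8:L]
Beat 3 (R): throw ball3 h=6 -> lands@9:R; in-air after throw: [b1@6:L b2@8:L b3@9:R]
Beat 4 (L): throw ball4 h=6 -> lands@10:L; in-air after throw: [b1@6:L b2@8:L b3@9:R b4@10:L]
Beat 5 (R): throw ball5 h=7 -> lands@12:L; in-air after throw: [b1@6:L b2@8:L b3@9:R b4@10:L b5@12:L]
Beat 6 (L): throw ball1 h=1 -> lands@7:R; in-air after throw: [b1@7:R b2@8:L b3@9:R b4@10:L b5@12:L]
Beat 7 (R): throw ball1 h=6 -> lands@13:R; in-air after throw: [b2@8:L b3@9:R b4@10:L b5@12:L b1@13:R]
Beat 8 (L): throw ball2 h=6 -> lands@14:L; in-air after throw: [b3@9:R b4@10:L b5@12:L b1@13:R b2@14:L]
Beat 9 (R): throw ball3 h=7 -> lands@16:L; in-air after throw: [b4@10:L b5@12:L b1@13:R b2@14:L b3@16:L]
Beat 10 (L): throw ball4 h=1 -> lands@11:R; in-air after throw: [b4@11:R b5@12:L b1@13:R b2@14:L b3@16:L]
Beat 11 (R): throw ball4 h=6 -> lands@17:R; in-air after throw: [b5@12:L b1@13:R b2@14:L b3@16:L b4@17:R]
Beat 12 (L): throw ball5 h=6 -> lands@18:L; in-air after throw: [b1@13:R b2@14:L b3@16:L b4@17:R b5@18:L]
Beat 13 (R): throw ball1 h=7 -> lands@20:L; in-air after throw: [b2@14:L b3@16:L b4@17:R b5@18:L b1@20:L]
Beat 14 (L): throw ball2 h=1 -> lands@15:R; in-air after throw: [b2@15:R b3@16:L b4@17:R b5@18:L b1@20:L]
Ball 2: thrown@1 h=7 -> first land @8; rethrown@8 h=6 -> second land @14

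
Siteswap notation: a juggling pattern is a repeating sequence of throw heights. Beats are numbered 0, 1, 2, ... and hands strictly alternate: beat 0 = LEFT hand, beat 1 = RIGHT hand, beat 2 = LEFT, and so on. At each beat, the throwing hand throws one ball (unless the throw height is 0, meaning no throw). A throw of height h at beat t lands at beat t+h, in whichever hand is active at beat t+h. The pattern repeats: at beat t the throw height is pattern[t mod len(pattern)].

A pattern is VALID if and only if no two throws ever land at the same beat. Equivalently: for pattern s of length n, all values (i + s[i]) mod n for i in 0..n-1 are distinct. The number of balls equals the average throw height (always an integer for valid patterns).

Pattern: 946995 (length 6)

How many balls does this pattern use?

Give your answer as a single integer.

Answer: 7

Derivation:
Pattern = [9, 4, 6, 9, 9, 5], length n = 6
  position 0: throw height = 9, running sum = 9
  position 1: throw height = 4, running sum = 13
  position 2: throw height = 6, running sum = 19
  position 3: throw height = 9, running sum = 28
  position 4: throw height = 9, running sum = 37
  position 5: throw height = 5, running sum = 42
Total sum = 42; balls = sum / n = 42 / 6 = 7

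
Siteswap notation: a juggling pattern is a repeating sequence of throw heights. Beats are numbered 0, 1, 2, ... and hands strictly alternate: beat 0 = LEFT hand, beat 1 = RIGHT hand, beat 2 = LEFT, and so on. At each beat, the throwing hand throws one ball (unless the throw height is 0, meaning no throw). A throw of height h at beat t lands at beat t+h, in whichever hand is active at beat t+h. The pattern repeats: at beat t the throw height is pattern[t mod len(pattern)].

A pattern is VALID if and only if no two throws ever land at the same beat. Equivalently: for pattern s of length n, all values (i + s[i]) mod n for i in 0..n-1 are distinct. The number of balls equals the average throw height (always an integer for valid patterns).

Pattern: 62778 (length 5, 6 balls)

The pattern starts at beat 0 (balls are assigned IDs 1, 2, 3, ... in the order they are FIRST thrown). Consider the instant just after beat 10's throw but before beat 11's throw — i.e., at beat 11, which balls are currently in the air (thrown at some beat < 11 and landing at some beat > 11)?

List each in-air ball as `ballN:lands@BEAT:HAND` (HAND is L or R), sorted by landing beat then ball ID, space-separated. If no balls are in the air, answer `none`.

Answer: ball4:lands@12:L ball6:lands@14:L ball1:lands@15:R ball2:lands@16:L ball3:lands@17:R

Derivation:
Beat 0 (L): throw ball1 h=6 -> lands@6:L; in-air after throw: [b1@6:L]
Beat 1 (R): throw ball2 h=2 -> lands@3:R; in-air after throw: [b2@3:R b1@6:L]
Beat 2 (L): throw ball3 h=7 -> lands@9:R; in-air after throw: [b2@3:R b1@6:L b3@9:R]
Beat 3 (R): throw ball2 h=7 -> lands@10:L; in-air after throw: [b1@6:L b3@9:R b2@10:L]
Beat 4 (L): throw ball4 h=8 -> lands@12:L; in-air after throw: [b1@6:L b3@9:R b2@10:L b4@12:L]
Beat 5 (R): throw ball5 h=6 -> lands@11:R; in-air after throw: [b1@6:L b3@9:R b2@10:L b5@11:R b4@12:L]
Beat 6 (L): throw ball1 h=2 -> lands@8:L; in-air after throw: [b1@8:L b3@9:R b2@10:L b5@11:R b4@12:L]
Beat 7 (R): throw ball6 h=7 -> lands@14:L; in-air after throw: [b1@8:L b3@9:R b2@10:L b5@11:R b4@12:L b6@14:L]
Beat 8 (L): throw ball1 h=7 -> lands@15:R; in-air after throw: [b3@9:R b2@10:L b5@11:R b4@12:L b6@14:L b1@15:R]
Beat 9 (R): throw ball3 h=8 -> lands@17:R; in-air after throw: [b2@10:L b5@11:R b4@12:L b6@14:L b1@15:R b3@17:R]
Beat 10 (L): throw ball2 h=6 -> lands@16:L; in-air after throw: [b5@11:R b4@12:L b6@14:L b1@15:R b2@16:L b3@17:R]
Beat 11 (R): throw ball5 h=2 -> lands@13:R; in-air after throw: [b4@12:L b5@13:R b6@14:L b1@15:R b2@16:L b3@17:R]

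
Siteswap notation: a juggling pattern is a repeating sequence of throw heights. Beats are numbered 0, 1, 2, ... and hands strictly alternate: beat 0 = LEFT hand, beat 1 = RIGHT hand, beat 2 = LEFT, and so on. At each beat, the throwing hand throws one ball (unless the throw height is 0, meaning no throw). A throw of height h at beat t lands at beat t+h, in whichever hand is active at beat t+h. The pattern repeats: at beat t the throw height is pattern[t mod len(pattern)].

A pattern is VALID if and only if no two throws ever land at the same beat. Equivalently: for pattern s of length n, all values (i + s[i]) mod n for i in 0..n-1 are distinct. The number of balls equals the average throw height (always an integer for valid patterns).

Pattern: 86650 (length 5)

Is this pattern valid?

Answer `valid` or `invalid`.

Answer: invalid

Derivation:
i=0: (i + s[i]) mod n = (0 + 8) mod 5 = 3
i=1: (i + s[i]) mod n = (1 + 6) mod 5 = 2
i=2: (i + s[i]) mod n = (2 + 6) mod 5 = 3
i=3: (i + s[i]) mod n = (3 + 5) mod 5 = 3
i=4: (i + s[i]) mod n = (4 + 0) mod 5 = 4
Residues: [3, 2, 3, 3, 4], distinct: False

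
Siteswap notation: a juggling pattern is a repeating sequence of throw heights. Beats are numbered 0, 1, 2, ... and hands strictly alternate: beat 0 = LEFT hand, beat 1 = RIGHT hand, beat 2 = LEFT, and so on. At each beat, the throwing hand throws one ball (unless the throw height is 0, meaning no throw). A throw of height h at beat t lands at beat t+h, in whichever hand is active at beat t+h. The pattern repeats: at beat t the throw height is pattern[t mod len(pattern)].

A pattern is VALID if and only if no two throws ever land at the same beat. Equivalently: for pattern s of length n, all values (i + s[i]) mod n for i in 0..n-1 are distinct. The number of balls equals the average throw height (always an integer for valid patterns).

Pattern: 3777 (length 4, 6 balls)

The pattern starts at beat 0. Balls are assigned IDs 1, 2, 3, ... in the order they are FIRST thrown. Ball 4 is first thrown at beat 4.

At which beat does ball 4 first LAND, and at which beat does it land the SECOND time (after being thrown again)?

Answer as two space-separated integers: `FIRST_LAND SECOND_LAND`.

Answer: 7 14

Derivation:
Beat 0 (L): throw ball1 h=3 -> lands@3:R; in-air after throw: [b1@3:R]
Beat 1 (R): throw ball2 h=7 -> lands@8:L; in-air after throw: [b1@3:R b2@8:L]
Beat 2 (L): throw ball3 h=7 -> lands@9:R; in-air after throw: [b1@3:R b2@8:L b3@9:R]
Beat 3 (R): throw ball1 h=7 -> lands@10:L; in-air after throw: [b2@8:L b3@9:R b1@10:L]
Beat 4 (L): throw ball4 h=3 -> lands@7:R; in-air after throw: [b4@7:R b2@8:L b3@9:R b1@10:L]
Beat 5 (R): throw ball5 h=7 -> lands@12:L; in-air after throw: [b4@7:R b2@8:L b3@9:R b1@10:L b5@12:L]
Beat 6 (L): throw ball6 h=7 -> lands@13:R; in-air after throw: [b4@7:R b2@8:L b3@9:R b1@10:L b5@12:L b6@13:R]
Beat 7 (R): throw ball4 h=7 -> lands@14:L; in-air after throw: [b2@8:L b3@9:R b1@10:L b5@12:L b6@13:R b4@14:L]
Beat 8 (L): throw ball2 h=3 -> lands@11:R; in-air after throw: [b3@9:R b1@10:L b2@11:R b5@12:L b6@13:R b4@14:L]
Beat 9 (R): throw ball3 h=7 -> lands@16:L; in-air after throw: [b1@10:L b2@11:R b5@12:L b6@13:R b4@14:L b3@16:L]
Beat 10 (L): throw ball1 h=7 -> lands@17:R; in-air after throw: [b2@11:R b5@12:L b6@13:R b4@14:L b3@16:L b1@17:R]
Beat 11 (R): throw ball2 h=7 -> lands@18:L; in-air after throw: [b5@12:L b6@13:R b4@14:L b3@16:L b1@17:R b2@18:L]
Ball 4: thrown@4 h=3 -> first land @7; rethrown@7 h=7 -> second land @14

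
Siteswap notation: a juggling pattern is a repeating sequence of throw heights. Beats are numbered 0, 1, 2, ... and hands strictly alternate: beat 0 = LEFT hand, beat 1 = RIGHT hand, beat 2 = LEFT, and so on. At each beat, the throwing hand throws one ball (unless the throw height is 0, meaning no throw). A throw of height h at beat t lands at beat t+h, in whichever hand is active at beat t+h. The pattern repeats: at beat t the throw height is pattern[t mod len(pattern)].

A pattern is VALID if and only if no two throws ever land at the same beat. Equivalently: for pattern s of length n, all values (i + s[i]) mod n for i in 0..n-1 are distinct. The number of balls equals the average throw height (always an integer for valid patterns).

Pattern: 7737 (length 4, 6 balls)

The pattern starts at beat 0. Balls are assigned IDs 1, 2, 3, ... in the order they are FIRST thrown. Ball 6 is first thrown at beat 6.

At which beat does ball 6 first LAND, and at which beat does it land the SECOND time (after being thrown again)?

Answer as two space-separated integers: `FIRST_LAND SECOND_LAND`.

Beat 0 (L): throw ball1 h=7 -> lands@7:R; in-air after throw: [b1@7:R]
Beat 1 (R): throw ball2 h=7 -> lands@8:L; in-air after throw: [b1@7:R b2@8:L]
Beat 2 (L): throw ball3 h=3 -> lands@5:R; in-air after throw: [b3@5:R b1@7:R b2@8:L]
Beat 3 (R): throw ball4 h=7 -> lands@10:L; in-air after throw: [b3@5:R b1@7:R b2@8:L b4@10:L]
Beat 4 (L): throw ball5 h=7 -> lands@11:R; in-air after throw: [b3@5:R b1@7:R b2@8:L b4@10:L b5@11:R]
Beat 5 (R): throw ball3 h=7 -> lands@12:L; in-air after throw: [b1@7:R b2@8:L b4@10:L b5@11:R b3@12:L]
Beat 6 (L): throw ball6 h=3 -> lands@9:R; in-air after throw: [b1@7:R b2@8:L b6@9:R b4@10:L b5@11:R b3@12:L]
Beat 7 (R): throw ball1 h=7 -> lands@14:L; in-air after throw: [b2@8:L b6@9:R b4@10:L b5@11:R b3@12:L b1@14:L]
Beat 8 (L): throw ball2 h=7 -> lands@15:R; in-air after throw: [b6@9:R b4@10:L b5@11:R b3@12:L b1@14:L b2@15:R]
Beat 9 (R): throw ball6 h=7 -> lands@16:L; in-air after throw: [b4@10:L b5@11:R b3@12:L b1@14:L b2@15:R b6@16:L]
Beat 10 (L): throw ball4 h=3 -> lands@13:R; in-air after throw: [b5@11:R b3@12:L b4@13:R b1@14:L b2@15:R b6@16:L]
Beat 11 (R): throw ball5 h=7 -> lands@18:L; in-air after throw: [b3@12:L b4@13:R b1@14:L b2@15:R b6@16:L b5@18:L]
Beat 12 (L): throw ball3 h=7 -> lands@19:R; in-air after throw: [b4@13:R b1@14:L b2@15:R b6@16:L b5@18:L b3@19:R]
Beat 13 (R): throw ball4 h=7 -> lands@20:L; in-air after throw: [b1@14:L b2@15:R b6@16:L b5@18:L b3@19:R b4@20:L]
Beat 14 (L): throw ball1 h=3 -> lands@17:R; in-air after throw: [b2@15:R b6@16:L b1@17:R b5@18:L b3@19:R b4@20:L]
Beat 15 (R): throw ball2 h=7 -> lands@22:L; in-air after throw: [b6@16:L b1@17:R b5@18:L b3@19:R b4@20:L b2@22:L]
Beat 16 (L): throw ball6 h=7 -> lands@23:R; in-air after throw: [b1@17:R b5@18:L b3@19:R b4@20:L b2@22:L b6@23:R]
Ball 6: thrown@6 h=3 -> first land @9; rethrown@9 h=7 -> second land @16

Answer: 9 16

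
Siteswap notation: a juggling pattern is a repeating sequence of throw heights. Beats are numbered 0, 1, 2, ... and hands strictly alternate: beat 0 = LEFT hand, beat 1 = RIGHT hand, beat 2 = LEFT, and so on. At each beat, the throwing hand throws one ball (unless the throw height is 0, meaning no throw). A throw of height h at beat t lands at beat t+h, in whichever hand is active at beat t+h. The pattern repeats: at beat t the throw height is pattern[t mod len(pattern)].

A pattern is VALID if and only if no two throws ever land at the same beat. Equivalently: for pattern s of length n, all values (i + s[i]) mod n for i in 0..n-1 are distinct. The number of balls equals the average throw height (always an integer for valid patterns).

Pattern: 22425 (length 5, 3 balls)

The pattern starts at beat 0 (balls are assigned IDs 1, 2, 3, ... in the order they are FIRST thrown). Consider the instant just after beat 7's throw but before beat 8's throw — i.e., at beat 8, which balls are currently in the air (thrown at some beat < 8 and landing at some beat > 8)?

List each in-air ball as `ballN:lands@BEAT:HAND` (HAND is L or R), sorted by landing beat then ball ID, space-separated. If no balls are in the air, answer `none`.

Answer: ball3:lands@9:R ball2:lands@11:R

Derivation:
Beat 0 (L): throw ball1 h=2 -> lands@2:L; in-air after throw: [b1@2:L]
Beat 1 (R): throw ball2 h=2 -> lands@3:R; in-air after throw: [b1@2:L b2@3:R]
Beat 2 (L): throw ball1 h=4 -> lands@6:L; in-air after throw: [b2@3:R b1@6:L]
Beat 3 (R): throw ball2 h=2 -> lands@5:R; in-air after throw: [b2@5:R b1@6:L]
Beat 4 (L): throw ball3 h=5 -> lands@9:R; in-air after throw: [b2@5:R b1@6:L b3@9:R]
Beat 5 (R): throw ball2 h=2 -> lands@7:R; in-air after throw: [b1@6:L b2@7:R b3@9:R]
Beat 6 (L): throw ball1 h=2 -> lands@8:L; in-air after throw: [b2@7:R b1@8:L b3@9:R]
Beat 7 (R): throw ball2 h=4 -> lands@11:R; in-air after throw: [b1@8:L b3@9:R b2@11:R]
Beat 8 (L): throw ball1 h=2 -> lands@10:L; in-air after throw: [b3@9:R b1@10:L b2@11:R]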